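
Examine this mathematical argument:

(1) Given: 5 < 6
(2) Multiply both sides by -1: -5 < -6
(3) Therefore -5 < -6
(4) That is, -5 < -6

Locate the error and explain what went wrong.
Step 2: Multiply both sides by -1: -5 < -6

Step 2 multiplies both sides by -1 but fails to reverse the inequality sign. When multiplying (or dividing) an inequality by a negative number, the direction must be reversed. Since 5 < 6, we should get -5 > -6, i.e., -5 > -6.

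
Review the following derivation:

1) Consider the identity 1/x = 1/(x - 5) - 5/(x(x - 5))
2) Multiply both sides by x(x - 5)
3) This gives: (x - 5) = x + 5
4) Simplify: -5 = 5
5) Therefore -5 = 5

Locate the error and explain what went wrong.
Step 3: This gives: (x - 5) = x + 5

Step 3 makes a sign error when clearing denominators. Multiplying -5/(x(x - 5)) by x(x - 5) gives -5, not +5. The correct result is (x - 5) = x - 5, which is trivially true, not (x - 5) = x + 5. (Step 1 is a valid identity: 1/(x - 5) - 5/(x(x - 5)) = (x - 5)/(x(x - 5)) = 1/x.)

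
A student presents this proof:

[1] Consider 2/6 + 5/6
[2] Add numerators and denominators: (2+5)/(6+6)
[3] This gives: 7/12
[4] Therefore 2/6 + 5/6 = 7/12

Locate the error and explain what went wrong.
Step 2: Add numerators and denominators: (2+5)/(6+6)

Step 2 incorrectly adds fractions by separately adding numerators and denominators. This is wrong. The correct method requires a common denominator: 2/6 + 5/6 = (2×6 + 5×6)/(6×6) = 42/36 = 7/6. The method used gives 7/12, which is different.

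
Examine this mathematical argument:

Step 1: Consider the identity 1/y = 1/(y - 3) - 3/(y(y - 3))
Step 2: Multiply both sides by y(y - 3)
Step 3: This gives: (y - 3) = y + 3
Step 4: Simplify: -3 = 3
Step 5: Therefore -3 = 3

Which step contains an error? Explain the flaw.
Step 3: This gives: (y - 3) = y + 3

Step 3 makes a sign error when clearing denominators. Multiplying -3/(y(y - 3)) by y(y - 3) gives -3, not +3. The correct result is (y - 3) = y - 3, which is trivially true, not (y - 3) = y + 3. (Step 1 is a valid identity: 1/(y - 3) - 3/(y(y - 3)) = (y - 3)/(y(y - 3)) = 1/y.)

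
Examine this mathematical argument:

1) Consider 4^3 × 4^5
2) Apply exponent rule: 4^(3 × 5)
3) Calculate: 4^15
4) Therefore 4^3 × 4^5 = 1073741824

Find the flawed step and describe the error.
Step 2: Apply exponent rule: 4^(3 × 5)

Step 2 incorrectly states that a^b × a^c = a^(b×c). The correct rule is a^b × a^c = a^(b+c). The actual value is 4^3 × 4^5 = 4^8 = 65536, not 4^15 = 1073741824.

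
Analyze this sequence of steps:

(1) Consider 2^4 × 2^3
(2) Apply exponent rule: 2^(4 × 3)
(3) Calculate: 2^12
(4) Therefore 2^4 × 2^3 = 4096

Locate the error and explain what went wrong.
Step 2: Apply exponent rule: 2^(4 × 3)

Step 2 incorrectly states that a^b × a^c = a^(b×c). The correct rule is a^b × a^c = a^(b+c). The actual value is 2^4 × 2^3 = 2^7 = 128, not 2^12 = 4096.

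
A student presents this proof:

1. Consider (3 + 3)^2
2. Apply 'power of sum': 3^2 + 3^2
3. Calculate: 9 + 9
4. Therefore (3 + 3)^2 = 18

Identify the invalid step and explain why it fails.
Step 2: Apply 'power of sum': 3^2 + 3^2

Step 2 incorrectly applies a non-existent rule '(a+b)^n = a^n + b^n'. This is false in general. The correct expansion uses the binomial theorem. The actual value is (3 + 3)^2 = 6^2 = 36, not 18.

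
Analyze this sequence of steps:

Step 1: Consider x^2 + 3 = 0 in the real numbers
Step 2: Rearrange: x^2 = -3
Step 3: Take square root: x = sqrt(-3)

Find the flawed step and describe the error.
Step 3: Take square root: x = sqrt(-3)

Step 3 takes the square root of -3, which is negative. In the real number system, the square root of a negative number is undefined. The equation x^2 + 3 = 0 has no real solutions. Square roots of negative numbers only exist in the complex numbers.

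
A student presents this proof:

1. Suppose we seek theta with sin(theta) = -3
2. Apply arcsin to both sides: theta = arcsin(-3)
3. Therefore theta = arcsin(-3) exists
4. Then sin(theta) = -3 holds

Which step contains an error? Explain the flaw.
Step 2: Apply arcsin to both sides: theta = arcsin(-3)

Step 2 applies arcsin to -3. However, arcsin(x) is only defined for x in [-1, 1] because sin(theta) can only produce values in that range. Since |-3| > 1, arcsin(-3) is undefined. There is no angle whose sine equals -3.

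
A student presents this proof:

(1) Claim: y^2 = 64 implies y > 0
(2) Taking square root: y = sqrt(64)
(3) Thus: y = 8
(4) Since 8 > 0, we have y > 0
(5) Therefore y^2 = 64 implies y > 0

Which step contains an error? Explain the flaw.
Step 2: Taking square root: y = sqrt(64)

Step 2 takes the square root and assumes the positive root only. The equation y^2 = 64 actually has two solutions: y = 8 and y = -8. The proof silently assumes y > 0 without justification, then uses this assumption to conclude y > 0, which is circular. The counterexample y = -8 shows the claim is false.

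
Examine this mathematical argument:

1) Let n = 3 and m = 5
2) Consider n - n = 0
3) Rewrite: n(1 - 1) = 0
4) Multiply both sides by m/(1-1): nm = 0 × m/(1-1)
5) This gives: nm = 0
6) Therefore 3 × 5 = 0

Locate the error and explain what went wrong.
Step 4: Multiply both sides by m/(1-1): nm = 0 × m/(1-1)

Step 4 multiplies both sides by m/(1-1). However, 1-1 = 0, so this is multiplication by m/0, which is undefined. We cannot multiply by an undefined expression.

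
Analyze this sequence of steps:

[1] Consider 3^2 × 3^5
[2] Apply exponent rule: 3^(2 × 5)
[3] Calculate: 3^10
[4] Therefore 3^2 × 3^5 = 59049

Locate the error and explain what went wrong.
Step 2: Apply exponent rule: 3^(2 × 5)

Step 2 incorrectly states that a^b × a^c = a^(b×c). The correct rule is a^b × a^c = a^(b+c). The actual value is 3^2 × 3^5 = 3^7 = 2187, not 3^10 = 59049.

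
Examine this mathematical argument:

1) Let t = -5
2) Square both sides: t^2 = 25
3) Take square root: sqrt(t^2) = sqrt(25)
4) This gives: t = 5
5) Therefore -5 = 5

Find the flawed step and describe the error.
Step 4: This gives: t = 5

Step 4 incorrectly states that sqrt(t^2) = t. The correct identity is sqrt(t^2) = |t|. Since t = -5 < 0, we have sqrt(t^2) = |-5| = 5, not t = -5.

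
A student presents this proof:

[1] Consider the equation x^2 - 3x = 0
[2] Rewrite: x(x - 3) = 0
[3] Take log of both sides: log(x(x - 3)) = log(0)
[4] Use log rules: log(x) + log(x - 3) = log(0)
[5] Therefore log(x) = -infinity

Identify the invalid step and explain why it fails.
Step 3: Take log of both sides: log(x(x - 3)) = log(0)

Step 3 takes the logarithm of both sides, resulting in log(0) on the right side. The logarithm is only defined for positive numbers; log(0) is undefined (approaches negative infinity). This operation is invalid.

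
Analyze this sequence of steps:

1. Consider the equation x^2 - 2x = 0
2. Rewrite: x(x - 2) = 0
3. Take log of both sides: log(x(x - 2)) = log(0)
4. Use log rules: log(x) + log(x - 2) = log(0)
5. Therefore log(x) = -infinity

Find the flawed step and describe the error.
Step 3: Take log of both sides: log(x(x - 2)) = log(0)

Step 3 takes the logarithm of both sides, resulting in log(0) on the right side. The logarithm is only defined for positive numbers; log(0) is undefined (approaches negative infinity). This operation is invalid.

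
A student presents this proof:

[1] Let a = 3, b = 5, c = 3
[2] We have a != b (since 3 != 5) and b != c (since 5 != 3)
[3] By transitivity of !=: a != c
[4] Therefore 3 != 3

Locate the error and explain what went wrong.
Step 3: By transitivity of !=: a != c

Step 3 incorrectly applies transitivity to the '!=' relation. Transitivity states: if a R b and b R c, then a R c. However, '!=' is not transitive. Counterexample: 3 != 5 and 5 != 3, but 3 = 3 (both equal 3). Transitivity holds for relations like <, <=, =, but not for !=.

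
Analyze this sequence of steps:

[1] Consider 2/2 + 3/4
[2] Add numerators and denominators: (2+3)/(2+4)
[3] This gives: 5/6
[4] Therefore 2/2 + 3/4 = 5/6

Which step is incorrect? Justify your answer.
Step 2: Add numerators and denominators: (2+3)/(2+4)

Step 2 incorrectly adds fractions by separately adding numerators and denominators. This is wrong. The correct method requires a common denominator: 2/2 + 3/4 = (2×4 + 3×2)/(2×4) = 14/8 = 7/4. The method used gives 5/6, which is different.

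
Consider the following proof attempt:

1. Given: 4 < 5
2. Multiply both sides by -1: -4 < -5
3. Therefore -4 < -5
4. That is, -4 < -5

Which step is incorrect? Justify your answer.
Step 2: Multiply both sides by -1: -4 < -5

Step 2 multiplies both sides by -1 but fails to reverse the inequality sign. When multiplying (or dividing) an inequality by a negative number, the direction must be reversed. Since 4 < 5, we should get -4 > -5, i.e., -4 > -5.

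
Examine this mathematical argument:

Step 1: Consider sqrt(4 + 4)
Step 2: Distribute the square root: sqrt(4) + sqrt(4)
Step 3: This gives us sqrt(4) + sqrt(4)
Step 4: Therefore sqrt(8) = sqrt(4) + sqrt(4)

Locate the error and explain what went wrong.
Step 2: Distribute the square root: sqrt(4) + sqrt(4)

Step 2 incorrectly 'distributes' the square root over addition. The square root function does not distribute: sqrt(a + b) ≠ sqrt(a) + sqrt(b). In fact, sqrt(4 + 4) = sqrt(8) ≈ 2.8284, while sqrt(4) + sqrt(4) ≈ 4.0000.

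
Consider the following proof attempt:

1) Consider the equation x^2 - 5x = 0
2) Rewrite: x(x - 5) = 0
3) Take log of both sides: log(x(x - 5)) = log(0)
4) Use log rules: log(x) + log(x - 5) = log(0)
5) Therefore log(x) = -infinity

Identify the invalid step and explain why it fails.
Step 3: Take log of both sides: log(x(x - 5)) = log(0)

Step 3 takes the logarithm of both sides, resulting in log(0) on the right side. The logarithm is only defined for positive numbers; log(0) is undefined (approaches negative infinity). This operation is invalid.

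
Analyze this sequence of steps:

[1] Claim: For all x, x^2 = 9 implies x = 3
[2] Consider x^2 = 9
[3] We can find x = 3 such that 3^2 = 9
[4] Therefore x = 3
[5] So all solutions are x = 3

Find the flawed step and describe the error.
Step 4: Therefore x = 3

Step 4 incorrectly concludes that x = 3 is the only solution. The proof shows that x = 3 is A solution (existence), but does not show it is the ONLY solution (uniqueness). In fact, x = -3 is also a solution since (-3)^2 = 9. Finding one solution doesn't prove there are no others.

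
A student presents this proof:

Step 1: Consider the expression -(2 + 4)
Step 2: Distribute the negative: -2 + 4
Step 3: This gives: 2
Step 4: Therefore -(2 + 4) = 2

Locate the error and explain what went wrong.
Step 2: Distribute the negative: -2 + 4

Step 2 incorrectly distributes the negative sign. The correct distribution is -(2 + 4) = -2 - 4 = -6. The negative must be applied to both terms, not just the first. The error treats -(2 + 4) as -2 + 4, which equals 2 instead of -6.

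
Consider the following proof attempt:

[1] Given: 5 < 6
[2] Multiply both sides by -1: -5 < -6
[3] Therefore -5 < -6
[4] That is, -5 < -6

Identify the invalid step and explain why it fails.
Step 2: Multiply both sides by -1: -5 < -6

Step 2 multiplies both sides by -1 but fails to reverse the inequality sign. When multiplying (or dividing) an inequality by a negative number, the direction must be reversed. Since 5 < 6, we should get -5 > -6, i.e., -5 > -6.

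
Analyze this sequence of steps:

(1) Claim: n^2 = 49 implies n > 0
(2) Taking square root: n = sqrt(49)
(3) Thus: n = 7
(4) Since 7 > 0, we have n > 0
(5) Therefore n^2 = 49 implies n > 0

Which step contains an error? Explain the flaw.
Step 2: Taking square root: n = sqrt(49)

Step 2 takes the square root and assumes the positive root only. The equation n^2 = 49 actually has two solutions: n = 7 and n = -7. The proof silently assumes n > 0 without justification, then uses this assumption to conclude n > 0, which is circular. The counterexample n = -7 shows the claim is false.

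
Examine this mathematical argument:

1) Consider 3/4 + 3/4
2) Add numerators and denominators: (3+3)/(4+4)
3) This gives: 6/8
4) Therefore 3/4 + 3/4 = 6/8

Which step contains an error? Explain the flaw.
Step 2: Add numerators and denominators: (3+3)/(4+4)

Step 2 incorrectly adds fractions by separately adding numerators and denominators. This is wrong. The correct method requires a common denominator: 3/4 + 3/4 = (3×4 + 3×4)/(4×4) = 24/16 = 3/2. The method used gives 6/8, which is different.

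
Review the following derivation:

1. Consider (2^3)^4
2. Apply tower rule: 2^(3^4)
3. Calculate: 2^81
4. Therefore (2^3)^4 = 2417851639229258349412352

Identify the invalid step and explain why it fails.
Step 2: Apply tower rule: 2^(3^4)

Step 2 incorrectly states that (a^b)^c = a^(b^c). The correct rule is (a^b)^c = a^(b×c). The actual value is (2^3)^4 = 2^12 = 4096, not 2^81 = 2417851639229258349412352.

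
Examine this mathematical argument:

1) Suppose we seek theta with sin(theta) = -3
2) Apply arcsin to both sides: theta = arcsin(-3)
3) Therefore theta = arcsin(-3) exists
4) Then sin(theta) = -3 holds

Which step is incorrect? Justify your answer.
Step 2: Apply arcsin to both sides: theta = arcsin(-3)

Step 2 applies arcsin to -3. However, arcsin(x) is only defined for x in [-1, 1] because sin(theta) can only produce values in that range. Since |-3| > 1, arcsin(-3) is undefined. There is no angle whose sine equals -3.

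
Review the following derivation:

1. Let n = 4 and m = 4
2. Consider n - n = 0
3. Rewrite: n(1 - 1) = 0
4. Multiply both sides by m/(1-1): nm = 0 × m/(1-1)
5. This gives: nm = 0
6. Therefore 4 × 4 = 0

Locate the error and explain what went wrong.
Step 4: Multiply both sides by m/(1-1): nm = 0 × m/(1-1)

Step 4 multiplies both sides by m/(1-1). However, 1-1 = 0, so this is multiplication by m/0, which is undefined. We cannot multiply by an undefined expression.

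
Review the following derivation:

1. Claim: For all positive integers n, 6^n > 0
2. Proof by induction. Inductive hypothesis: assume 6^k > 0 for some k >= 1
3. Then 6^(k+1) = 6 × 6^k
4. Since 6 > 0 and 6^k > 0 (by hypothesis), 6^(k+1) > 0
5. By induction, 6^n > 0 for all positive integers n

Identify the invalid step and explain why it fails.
Step 5: By induction, 6^n > 0 for all positive integers n

Step 5 concludes the proof by induction, but no base case was ever established. A valid induction proof requires: (1) a base case proving 6^1 > 0, and (2) an inductive step showing IF 6^k > 0 THEN 6^(k+1) > 0. Steps 2-4 correctly establish the inductive step, but without the base case the conclusion in step 5 does not follow.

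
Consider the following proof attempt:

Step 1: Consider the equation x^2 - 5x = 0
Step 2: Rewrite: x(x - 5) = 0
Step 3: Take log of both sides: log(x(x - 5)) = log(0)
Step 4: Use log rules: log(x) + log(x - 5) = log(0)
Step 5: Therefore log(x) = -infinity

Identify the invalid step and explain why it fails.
Step 3: Take log of both sides: log(x(x - 5)) = log(0)

Step 3 takes the logarithm of both sides, resulting in log(0) on the right side. The logarithm is only defined for positive numbers; log(0) is undefined (approaches negative infinity). This operation is invalid.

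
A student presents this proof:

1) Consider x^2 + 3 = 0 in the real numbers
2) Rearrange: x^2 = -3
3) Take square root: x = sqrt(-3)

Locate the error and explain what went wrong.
Step 3: Take square root: x = sqrt(-3)

Step 3 takes the square root of -3, which is negative. In the real number system, the square root of a negative number is undefined. The equation x^2 + 3 = 0 has no real solutions. Square roots of negative numbers only exist in the complex numbers.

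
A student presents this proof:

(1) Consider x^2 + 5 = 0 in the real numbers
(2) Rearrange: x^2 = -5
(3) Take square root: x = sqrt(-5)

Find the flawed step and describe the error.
Step 3: Take square root: x = sqrt(-5)

Step 3 takes the square root of -5, which is negative. In the real number system, the square root of a negative number is undefined. The equation x^2 + 5 = 0 has no real solutions. Square roots of negative numbers only exist in the complex numbers.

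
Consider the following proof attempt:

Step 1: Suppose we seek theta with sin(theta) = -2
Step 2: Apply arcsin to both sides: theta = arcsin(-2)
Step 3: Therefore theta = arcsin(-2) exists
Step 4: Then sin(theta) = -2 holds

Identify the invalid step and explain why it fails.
Step 2: Apply arcsin to both sides: theta = arcsin(-2)

Step 2 applies arcsin to -2. However, arcsin(x) is only defined for x in [-1, 1] because sin(theta) can only produce values in that range. Since |-2| > 1, arcsin(-2) is undefined. There is no angle whose sine equals -2.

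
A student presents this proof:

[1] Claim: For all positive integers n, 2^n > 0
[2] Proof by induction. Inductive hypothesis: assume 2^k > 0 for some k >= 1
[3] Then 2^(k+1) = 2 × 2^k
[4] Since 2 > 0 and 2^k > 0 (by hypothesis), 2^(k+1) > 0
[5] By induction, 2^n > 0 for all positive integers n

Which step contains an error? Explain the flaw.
Step 5: By induction, 2^n > 0 for all positive integers n

Step 5 concludes the proof by induction, but no base case was ever established. A valid induction proof requires: (1) a base case proving 2^1 > 0, and (2) an inductive step showing IF 2^k > 0 THEN 2^(k+1) > 0. Steps 2-4 correctly establish the inductive step, but without the base case the conclusion in step 5 does not follow.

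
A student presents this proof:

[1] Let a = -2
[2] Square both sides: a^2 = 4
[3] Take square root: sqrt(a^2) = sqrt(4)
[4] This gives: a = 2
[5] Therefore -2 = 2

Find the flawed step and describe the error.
Step 4: This gives: a = 2

Step 4 incorrectly states that sqrt(a^2) = a. The correct identity is sqrt(a^2) = |a|. Since a = -2 < 0, we have sqrt(a^2) = |-2| = 2, not a = -2.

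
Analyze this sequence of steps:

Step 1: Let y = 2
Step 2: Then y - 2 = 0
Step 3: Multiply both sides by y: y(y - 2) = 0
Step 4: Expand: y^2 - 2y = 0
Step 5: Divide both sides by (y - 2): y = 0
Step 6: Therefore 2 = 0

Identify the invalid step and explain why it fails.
Step 5: Divide both sides by (y - 2): y = 0

Step 5 divides both sides by (y - 2). However, since y = 2, we have (y - 2) = 0. Division by zero is undefined, making this step invalid.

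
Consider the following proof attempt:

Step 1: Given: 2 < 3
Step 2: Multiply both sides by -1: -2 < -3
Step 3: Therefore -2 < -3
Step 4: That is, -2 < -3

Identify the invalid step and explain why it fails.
Step 2: Multiply both sides by -1: -2 < -3

Step 2 multiplies both sides by -1 but fails to reverse the inequality sign. When multiplying (or dividing) an inequality by a negative number, the direction must be reversed. Since 2 < 3, we should get -2 > -3, i.e., -2 > -3.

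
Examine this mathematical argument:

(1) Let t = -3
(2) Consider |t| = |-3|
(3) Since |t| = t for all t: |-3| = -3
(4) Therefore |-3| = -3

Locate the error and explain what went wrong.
Step 3: Since |t| = t for all t: |-3| = -3

Step 3 incorrectly states that |t| = t for all t. The correct definition is |t| = t when t >= 0, and |t| = -t when t < 0. Since -3 < 0, we have |-3| = -(-3) = 3, not -3.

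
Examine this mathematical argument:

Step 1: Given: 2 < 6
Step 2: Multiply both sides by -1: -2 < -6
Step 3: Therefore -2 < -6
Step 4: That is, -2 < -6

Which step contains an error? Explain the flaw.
Step 2: Multiply both sides by -1: -2 < -6

Step 2 multiplies both sides by -1 but fails to reverse the inequality sign. When multiplying (or dividing) an inequality by a negative number, the direction must be reversed. Since 2 < 6, we should get -2 > -6, i.e., -2 > -6.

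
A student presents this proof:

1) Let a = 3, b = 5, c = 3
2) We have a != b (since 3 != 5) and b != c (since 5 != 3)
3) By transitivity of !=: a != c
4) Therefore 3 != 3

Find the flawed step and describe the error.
Step 3: By transitivity of !=: a != c

Step 3 incorrectly applies transitivity to the '!=' relation. Transitivity states: if a R b and b R c, then a R c. However, '!=' is not transitive. Counterexample: 3 != 5 and 5 != 3, but 3 = 3 (both equal 3). Transitivity holds for relations like <, <=, =, but not for !=.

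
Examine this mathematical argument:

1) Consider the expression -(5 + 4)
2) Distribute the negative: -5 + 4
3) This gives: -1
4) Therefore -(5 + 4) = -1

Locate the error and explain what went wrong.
Step 2: Distribute the negative: -5 + 4

Step 2 incorrectly distributes the negative sign. The correct distribution is -(5 + 4) = -5 - 4 = -9. The negative must be applied to both terms, not just the first. The error treats -(5 + 4) as -5 + 4, which equals -1 instead of -9.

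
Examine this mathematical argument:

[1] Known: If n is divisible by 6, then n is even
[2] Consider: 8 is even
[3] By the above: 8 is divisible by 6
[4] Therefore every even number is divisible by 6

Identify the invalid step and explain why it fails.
Step 3: By the above: 8 is divisible by 6

Step 3 commits the fallacy of affirming the consequent. The known fact 'divisible by 6 → even' does NOT imply 'even → divisible by 6'. That would be the converse, which is false. For example, 8 is even but 8 ÷ 6 = 1.33, which is not an integer.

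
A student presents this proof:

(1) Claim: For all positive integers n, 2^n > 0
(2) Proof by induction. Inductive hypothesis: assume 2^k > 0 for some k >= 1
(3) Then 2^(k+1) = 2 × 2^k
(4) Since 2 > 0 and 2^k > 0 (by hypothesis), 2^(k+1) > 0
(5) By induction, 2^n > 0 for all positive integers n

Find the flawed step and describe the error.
Step 5: By induction, 2^n > 0 for all positive integers n

Step 5 concludes the proof by induction, but no base case was ever established. A valid induction proof requires: (1) a base case proving 2^1 > 0, and (2) an inductive step showing IF 2^k > 0 THEN 2^(k+1) > 0. Steps 2-4 correctly establish the inductive step, but without the base case the conclusion in step 5 does not follow.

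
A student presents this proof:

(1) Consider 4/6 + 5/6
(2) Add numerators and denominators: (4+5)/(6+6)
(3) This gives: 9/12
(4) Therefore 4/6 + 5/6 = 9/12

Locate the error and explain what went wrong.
Step 2: Add numerators and denominators: (4+5)/(6+6)

Step 2 incorrectly adds fractions by separately adding numerators and denominators. This is wrong. The correct method requires a common denominator: 4/6 + 5/6 = (4×6 + 5×6)/(6×6) = 54/36 = 3/2. The method used gives 9/12, which is different.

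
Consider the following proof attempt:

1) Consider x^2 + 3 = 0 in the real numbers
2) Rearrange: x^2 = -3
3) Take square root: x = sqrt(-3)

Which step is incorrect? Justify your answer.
Step 3: Take square root: x = sqrt(-3)

Step 3 takes the square root of -3, which is negative. In the real number system, the square root of a negative number is undefined. The equation x^2 + 3 = 0 has no real solutions. Square roots of negative numbers only exist in the complex numbers.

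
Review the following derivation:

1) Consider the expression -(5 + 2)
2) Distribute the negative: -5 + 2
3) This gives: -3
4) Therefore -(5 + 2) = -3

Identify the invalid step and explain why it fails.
Step 2: Distribute the negative: -5 + 2

Step 2 incorrectly distributes the negative sign. The correct distribution is -(5 + 2) = -5 - 2 = -7. The negative must be applied to both terms, not just the first. The error treats -(5 + 2) as -5 + 2, which equals -3 instead of -7.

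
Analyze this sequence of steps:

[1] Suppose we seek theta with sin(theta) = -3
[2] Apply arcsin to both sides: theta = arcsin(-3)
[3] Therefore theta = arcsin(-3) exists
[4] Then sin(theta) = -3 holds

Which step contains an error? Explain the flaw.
Step 2: Apply arcsin to both sides: theta = arcsin(-3)

Step 2 applies arcsin to -3. However, arcsin(x) is only defined for x in [-1, 1] because sin(theta) can only produce values in that range. Since |-3| > 1, arcsin(-3) is undefined. There is no angle whose sine equals -3.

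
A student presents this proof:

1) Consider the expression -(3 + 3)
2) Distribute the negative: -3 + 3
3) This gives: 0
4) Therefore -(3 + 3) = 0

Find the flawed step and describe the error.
Step 2: Distribute the negative: -3 + 3

Step 2 incorrectly distributes the negative sign. The correct distribution is -(3 + 3) = -3 - 3 = -6. The negative must be applied to both terms, not just the first. The error treats -(3 + 3) as -3 + 3, which equals 0 instead of -6.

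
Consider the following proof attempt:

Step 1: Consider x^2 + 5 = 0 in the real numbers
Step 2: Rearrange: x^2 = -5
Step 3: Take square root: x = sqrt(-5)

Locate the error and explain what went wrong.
Step 3: Take square root: x = sqrt(-5)

Step 3 takes the square root of -5, which is negative. In the real number system, the square root of a negative number is undefined. The equation x^2 + 5 = 0 has no real solutions. Square roots of negative numbers only exist in the complex numbers.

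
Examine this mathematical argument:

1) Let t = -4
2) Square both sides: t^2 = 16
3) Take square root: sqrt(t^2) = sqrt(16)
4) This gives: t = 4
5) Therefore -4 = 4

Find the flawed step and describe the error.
Step 4: This gives: t = 4

Step 4 incorrectly states that sqrt(t^2) = t. The correct identity is sqrt(t^2) = |t|. Since t = -4 < 0, we have sqrt(t^2) = |-4| = 4, not t = -4.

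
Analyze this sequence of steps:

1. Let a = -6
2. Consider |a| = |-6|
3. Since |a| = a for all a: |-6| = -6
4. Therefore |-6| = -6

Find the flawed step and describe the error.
Step 3: Since |a| = a for all a: |-6| = -6

Step 3 incorrectly states that |a| = a for all a. The correct definition is |a| = a when a >= 0, and |a| = -a when a < 0. Since -6 < 0, we have |-6| = -(-6) = 6, not -6.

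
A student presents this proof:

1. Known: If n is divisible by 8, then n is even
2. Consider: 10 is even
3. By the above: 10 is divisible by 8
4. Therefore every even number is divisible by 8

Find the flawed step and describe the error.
Step 3: By the above: 10 is divisible by 8

Step 3 commits the fallacy of affirming the consequent. The known fact 'divisible by 8 → even' does NOT imply 'even → divisible by 8'. That would be the converse, which is false. For example, 10 is even but 10 ÷ 8 = 1.25, which is not an integer.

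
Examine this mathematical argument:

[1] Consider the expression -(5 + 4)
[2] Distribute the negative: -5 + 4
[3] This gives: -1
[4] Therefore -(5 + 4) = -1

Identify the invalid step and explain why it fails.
Step 2: Distribute the negative: -5 + 4

Step 2 incorrectly distributes the negative sign. The correct distribution is -(5 + 4) = -5 - 4 = -9. The negative must be applied to both terms, not just the first. The error treats -(5 + 4) as -5 + 4, which equals -1 instead of -9.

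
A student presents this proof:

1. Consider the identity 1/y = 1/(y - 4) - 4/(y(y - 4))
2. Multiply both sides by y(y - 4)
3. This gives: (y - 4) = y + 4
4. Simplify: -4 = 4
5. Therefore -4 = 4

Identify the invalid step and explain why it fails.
Step 3: This gives: (y - 4) = y + 4

Step 3 makes a sign error when clearing denominators. Multiplying -4/(y(y - 4)) by y(y - 4) gives -4, not +4. The correct result is (y - 4) = y - 4, which is trivially true, not (y - 4) = y + 4. (Step 1 is a valid identity: 1/(y - 4) - 4/(y(y - 4)) = (y - 4)/(y(y - 4)) = 1/y.)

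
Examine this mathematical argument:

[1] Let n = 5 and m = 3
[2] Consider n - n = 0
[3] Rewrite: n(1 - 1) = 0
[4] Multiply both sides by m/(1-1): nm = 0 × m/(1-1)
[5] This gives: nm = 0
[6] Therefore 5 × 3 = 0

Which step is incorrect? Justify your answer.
Step 4: Multiply both sides by m/(1-1): nm = 0 × m/(1-1)

Step 4 multiplies both sides by m/(1-1). However, 1-1 = 0, so this is multiplication by m/0, which is undefined. We cannot multiply by an undefined expression.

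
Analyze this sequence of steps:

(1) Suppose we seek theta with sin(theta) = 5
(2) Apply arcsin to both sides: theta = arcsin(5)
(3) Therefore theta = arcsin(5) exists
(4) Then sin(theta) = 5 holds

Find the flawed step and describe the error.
Step 2: Apply arcsin to both sides: theta = arcsin(5)

Step 2 applies arcsin to 5. However, arcsin(x) is only defined for x in [-1, 1] because sin(theta) can only produce values in that range. Since |5| > 1, arcsin(5) is undefined. There is no angle whose sine equals 5.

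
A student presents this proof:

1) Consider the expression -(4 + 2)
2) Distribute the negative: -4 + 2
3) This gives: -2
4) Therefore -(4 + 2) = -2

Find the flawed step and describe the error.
Step 2: Distribute the negative: -4 + 2

Step 2 incorrectly distributes the negative sign. The correct distribution is -(4 + 2) = -4 - 2 = -6. The negative must be applied to both terms, not just the first. The error treats -(4 + 2) as -4 + 2, which equals -2 instead of -6.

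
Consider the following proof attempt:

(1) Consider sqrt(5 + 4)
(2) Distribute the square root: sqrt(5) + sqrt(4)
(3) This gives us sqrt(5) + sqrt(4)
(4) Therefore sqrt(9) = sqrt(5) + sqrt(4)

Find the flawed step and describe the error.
Step 2: Distribute the square root: sqrt(5) + sqrt(4)

Step 2 incorrectly 'distributes' the square root over addition. The square root function does not distribute: sqrt(a + b) ≠ sqrt(a) + sqrt(b). In fact, sqrt(5 + 4) = sqrt(9) ≈ 3.0000, while sqrt(5) + sqrt(4) ≈ 4.2361.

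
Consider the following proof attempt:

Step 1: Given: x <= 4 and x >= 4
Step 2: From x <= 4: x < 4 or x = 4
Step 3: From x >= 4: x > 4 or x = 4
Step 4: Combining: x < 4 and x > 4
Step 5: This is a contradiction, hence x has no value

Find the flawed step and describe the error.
Step 4: Combining: x < 4 and x > 4

Step 4 incorrectly combines the conditions. From x <= 4 and x >= 4, the intersection is x = 4. The error treats the 'or' cases as 'and' requirements. The correct conclusion is that x = 4 is the unique solution, not that no solution exists.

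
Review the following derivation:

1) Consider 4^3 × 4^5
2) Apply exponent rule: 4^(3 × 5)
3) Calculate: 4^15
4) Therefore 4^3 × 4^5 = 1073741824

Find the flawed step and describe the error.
Step 2: Apply exponent rule: 4^(3 × 5)

Step 2 incorrectly states that a^b × a^c = a^(b×c). The correct rule is a^b × a^c = a^(b+c). The actual value is 4^3 × 4^5 = 4^8 = 65536, not 4^15 = 1073741824.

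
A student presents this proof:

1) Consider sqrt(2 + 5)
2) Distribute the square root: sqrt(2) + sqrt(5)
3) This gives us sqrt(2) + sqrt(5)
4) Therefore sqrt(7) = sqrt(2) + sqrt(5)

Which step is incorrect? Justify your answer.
Step 2: Distribute the square root: sqrt(2) + sqrt(5)

Step 2 incorrectly 'distributes' the square root over addition. The square root function does not distribute: sqrt(a + b) ≠ sqrt(a) + sqrt(b). In fact, sqrt(2 + 5) = sqrt(7) ≈ 2.6458, while sqrt(2) + sqrt(5) ≈ 3.6503.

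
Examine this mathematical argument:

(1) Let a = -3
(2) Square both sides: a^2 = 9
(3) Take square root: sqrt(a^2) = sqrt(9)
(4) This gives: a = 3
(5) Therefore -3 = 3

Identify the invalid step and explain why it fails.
Step 4: This gives: a = 3

Step 4 incorrectly states that sqrt(a^2) = a. The correct identity is sqrt(a^2) = |a|. Since a = -3 < 0, we have sqrt(a^2) = |-3| = 3, not a = -3.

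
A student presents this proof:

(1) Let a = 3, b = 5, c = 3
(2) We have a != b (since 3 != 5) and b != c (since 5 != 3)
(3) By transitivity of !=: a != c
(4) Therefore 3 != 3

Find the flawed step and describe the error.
Step 3: By transitivity of !=: a != c

Step 3 incorrectly applies transitivity to the '!=' relation. Transitivity states: if a R b and b R c, then a R c. However, '!=' is not transitive. Counterexample: 3 != 5 and 5 != 3, but 3 = 3 (both equal 3). Transitivity holds for relations like <, <=, =, but not for !=.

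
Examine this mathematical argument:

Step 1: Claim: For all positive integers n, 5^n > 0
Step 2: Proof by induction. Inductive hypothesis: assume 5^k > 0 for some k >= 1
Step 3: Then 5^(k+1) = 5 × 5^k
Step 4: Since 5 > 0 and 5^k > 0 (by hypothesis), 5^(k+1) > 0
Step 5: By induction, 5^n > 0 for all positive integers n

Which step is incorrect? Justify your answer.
Step 5: By induction, 5^n > 0 for all positive integers n

Step 5 concludes the proof by induction, but no base case was ever established. A valid induction proof requires: (1) a base case proving 5^1 > 0, and (2) an inductive step showing IF 5^k > 0 THEN 5^(k+1) > 0. Steps 2-4 correctly establish the inductive step, but without the base case the conclusion in step 5 does not follow.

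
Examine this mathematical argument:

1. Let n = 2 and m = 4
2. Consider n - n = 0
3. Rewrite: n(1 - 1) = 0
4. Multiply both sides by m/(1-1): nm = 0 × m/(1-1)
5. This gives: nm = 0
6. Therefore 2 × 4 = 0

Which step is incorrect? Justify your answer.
Step 4: Multiply both sides by m/(1-1): nm = 0 × m/(1-1)

Step 4 multiplies both sides by m/(1-1). However, 1-1 = 0, so this is multiplication by m/0, which is undefined. We cannot multiply by an undefined expression.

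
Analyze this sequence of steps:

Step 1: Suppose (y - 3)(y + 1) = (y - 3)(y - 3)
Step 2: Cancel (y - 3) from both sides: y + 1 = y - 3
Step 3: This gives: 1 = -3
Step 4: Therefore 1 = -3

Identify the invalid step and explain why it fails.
Step 2: Cancel (y - 3) from both sides: y + 1 = y - 3

Step 2 cancels (y - 3) from both sides. This is only valid if (y - 3) ≠ 0, i.e., y ≠ 3. When y = 3, both sides equal zero regardless of the other factors. The correct approach requires considering y = 3 as a separate case.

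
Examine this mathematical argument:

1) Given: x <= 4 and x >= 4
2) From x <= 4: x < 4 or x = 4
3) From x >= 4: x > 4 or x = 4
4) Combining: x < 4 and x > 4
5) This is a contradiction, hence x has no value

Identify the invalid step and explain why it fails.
Step 4: Combining: x < 4 and x > 4

Step 4 incorrectly combines the conditions. From x <= 4 and x >= 4, the intersection is x = 4. The error treats the 'or' cases as 'and' requirements. The correct conclusion is that x = 4 is the unique solution, not that no solution exists.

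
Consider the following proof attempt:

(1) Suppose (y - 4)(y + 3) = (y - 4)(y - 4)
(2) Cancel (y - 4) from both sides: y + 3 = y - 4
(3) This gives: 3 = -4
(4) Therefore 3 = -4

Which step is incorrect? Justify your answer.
Step 2: Cancel (y - 4) from both sides: y + 3 = y - 4

Step 2 cancels (y - 4) from both sides. This is only valid if (y - 4) ≠ 0, i.e., y ≠ 4. When y = 4, both sides equal zero regardless of the other factors. The correct approach requires considering y = 4 as a separate case.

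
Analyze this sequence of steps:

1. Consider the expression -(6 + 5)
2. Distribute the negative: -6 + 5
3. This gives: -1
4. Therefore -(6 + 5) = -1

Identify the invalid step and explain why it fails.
Step 2: Distribute the negative: -6 + 5

Step 2 incorrectly distributes the negative sign. The correct distribution is -(6 + 5) = -6 - 5 = -11. The negative must be applied to both terms, not just the first. The error treats -(6 + 5) as -6 + 5, which equals -1 instead of -11.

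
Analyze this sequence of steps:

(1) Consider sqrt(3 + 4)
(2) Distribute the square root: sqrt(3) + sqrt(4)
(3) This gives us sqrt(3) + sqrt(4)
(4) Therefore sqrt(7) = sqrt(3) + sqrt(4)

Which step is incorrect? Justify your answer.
Step 2: Distribute the square root: sqrt(3) + sqrt(4)

Step 2 incorrectly 'distributes' the square root over addition. The square root function does not distribute: sqrt(a + b) ≠ sqrt(a) + sqrt(b). In fact, sqrt(3 + 4) = sqrt(7) ≈ 2.6458, while sqrt(3) + sqrt(4) ≈ 3.7321.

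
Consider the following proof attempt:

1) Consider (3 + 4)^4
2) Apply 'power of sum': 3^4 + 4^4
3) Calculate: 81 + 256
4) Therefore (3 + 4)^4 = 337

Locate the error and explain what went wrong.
Step 2: Apply 'power of sum': 3^4 + 4^4

Step 2 incorrectly applies a non-existent rule '(a+b)^n = a^n + b^n'. This is false in general. The correct expansion uses the binomial theorem. The actual value is (3 + 4)^4 = 7^4 = 2401, not 337.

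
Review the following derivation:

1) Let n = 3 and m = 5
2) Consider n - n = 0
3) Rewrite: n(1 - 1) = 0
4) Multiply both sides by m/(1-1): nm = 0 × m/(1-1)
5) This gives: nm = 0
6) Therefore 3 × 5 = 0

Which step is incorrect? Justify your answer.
Step 4: Multiply both sides by m/(1-1): nm = 0 × m/(1-1)

Step 4 multiplies both sides by m/(1-1). However, 1-1 = 0, so this is multiplication by m/0, which is undefined. We cannot multiply by an undefined expression.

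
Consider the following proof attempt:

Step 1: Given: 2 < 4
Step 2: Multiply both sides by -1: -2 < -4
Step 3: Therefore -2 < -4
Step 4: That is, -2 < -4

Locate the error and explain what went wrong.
Step 2: Multiply both sides by -1: -2 < -4

Step 2 multiplies both sides by -1 but fails to reverse the inequality sign. When multiplying (or dividing) an inequality by a negative number, the direction must be reversed. Since 2 < 4, we should get -2 > -4, i.e., -2 > -4.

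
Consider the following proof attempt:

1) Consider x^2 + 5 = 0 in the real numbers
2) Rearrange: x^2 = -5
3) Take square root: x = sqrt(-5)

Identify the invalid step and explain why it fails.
Step 3: Take square root: x = sqrt(-5)

Step 3 takes the square root of -5, which is negative. In the real number system, the square root of a negative number is undefined. The equation x^2 + 5 = 0 has no real solutions. Square roots of negative numbers only exist in the complex numbers.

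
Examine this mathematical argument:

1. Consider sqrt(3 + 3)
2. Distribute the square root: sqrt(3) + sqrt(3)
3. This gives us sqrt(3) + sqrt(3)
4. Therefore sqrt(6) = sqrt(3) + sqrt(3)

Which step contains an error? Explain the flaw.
Step 2: Distribute the square root: sqrt(3) + sqrt(3)

Step 2 incorrectly 'distributes' the square root over addition. The square root function does not distribute: sqrt(a + b) ≠ sqrt(a) + sqrt(b). In fact, sqrt(3 + 3) = sqrt(6) ≈ 2.4495, while sqrt(3) + sqrt(3) ≈ 3.4641.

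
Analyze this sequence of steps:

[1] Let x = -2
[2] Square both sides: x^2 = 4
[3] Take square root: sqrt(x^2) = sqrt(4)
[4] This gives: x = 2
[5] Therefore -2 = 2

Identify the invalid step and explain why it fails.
Step 4: This gives: x = 2

Step 4 incorrectly states that sqrt(x^2) = x. The correct identity is sqrt(x^2) = |x|. Since x = -2 < 0, we have sqrt(x^2) = |-2| = 2, not x = -2.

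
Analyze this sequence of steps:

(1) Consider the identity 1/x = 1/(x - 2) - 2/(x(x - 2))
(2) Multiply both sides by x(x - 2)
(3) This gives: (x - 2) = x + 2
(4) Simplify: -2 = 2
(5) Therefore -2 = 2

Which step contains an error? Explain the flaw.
Step 3: This gives: (x - 2) = x + 2

Step 3 makes a sign error when clearing denominators. Multiplying -2/(x(x - 2)) by x(x - 2) gives -2, not +2. The correct result is (x - 2) = x - 2, which is trivially true, not (x - 2) = x + 2. (Step 1 is a valid identity: 1/(x - 2) - 2/(x(x - 2)) = (x - 2)/(x(x - 2)) = 1/x.)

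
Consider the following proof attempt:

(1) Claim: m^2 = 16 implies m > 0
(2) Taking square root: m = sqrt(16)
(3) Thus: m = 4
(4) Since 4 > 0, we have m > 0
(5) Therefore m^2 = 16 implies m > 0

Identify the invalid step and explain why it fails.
Step 2: Taking square root: m = sqrt(16)

Step 2 takes the square root and assumes the positive root only. The equation m^2 = 16 actually has two solutions: m = 4 and m = -4. The proof silently assumes m > 0 without justification, then uses this assumption to conclude m > 0, which is circular. The counterexample m = -4 shows the claim is false.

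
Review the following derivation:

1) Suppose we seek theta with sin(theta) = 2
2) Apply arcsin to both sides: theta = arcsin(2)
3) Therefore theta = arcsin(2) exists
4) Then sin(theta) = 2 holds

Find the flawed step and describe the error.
Step 2: Apply arcsin to both sides: theta = arcsin(2)

Step 2 applies arcsin to 2. However, arcsin(x) is only defined for x in [-1, 1] because sin(theta) can only produce values in that range. Since |2| > 1, arcsin(2) is undefined. There is no angle whose sine equals 2.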